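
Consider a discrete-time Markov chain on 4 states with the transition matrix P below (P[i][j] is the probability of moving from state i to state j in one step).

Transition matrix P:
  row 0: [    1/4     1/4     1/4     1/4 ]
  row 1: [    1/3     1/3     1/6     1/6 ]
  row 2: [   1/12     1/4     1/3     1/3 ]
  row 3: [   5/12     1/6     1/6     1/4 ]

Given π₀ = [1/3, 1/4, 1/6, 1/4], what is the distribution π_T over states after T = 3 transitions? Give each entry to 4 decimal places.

π = [0.2743, 0.2502, 0.2274, 0.2481]

t=0: π = [0.3333, 0.2500, 0.1667, 0.2500]
t=1: π = [0.2847, 0.2500, 0.2222, 0.2431]
t=2: π = [0.2743, 0.2506, 0.2274, 0.2477]
t=3: π = [0.2743, 0.2502, 0.2274, 0.2481]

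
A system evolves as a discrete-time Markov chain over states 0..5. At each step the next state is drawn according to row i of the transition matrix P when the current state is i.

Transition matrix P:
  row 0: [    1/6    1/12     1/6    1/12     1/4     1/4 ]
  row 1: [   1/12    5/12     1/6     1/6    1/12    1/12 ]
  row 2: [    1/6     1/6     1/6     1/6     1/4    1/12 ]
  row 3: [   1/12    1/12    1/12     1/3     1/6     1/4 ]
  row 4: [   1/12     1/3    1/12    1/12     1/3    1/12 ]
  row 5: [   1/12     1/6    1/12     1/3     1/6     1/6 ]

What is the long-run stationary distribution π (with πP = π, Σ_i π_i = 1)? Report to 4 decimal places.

π = [0.1019, 0.2330, 0.1214, 0.1990, 0.1990, 0.1456]

Balance equations π_j = Σ_i π_i·P[i][j]:
  π_0 = 1/6·π_0 + 1/12·π_1 + 1/6·π_2 + 1/12·π_3 + 1/12·π_4 + 1/12·π_5
  π_1 = 1/12·π_0 + 5/12·π_1 + 1/6·π_2 + 1/12·π_3 + 1/3·π_4 + 1/6·π_5
  π_2 = 1/6·π_0 + 1/6·π_1 + 1/6·π_2 + 1/12·π_3 + 1/12·π_4 + 1/12·π_5
  π_3 = 1/12·π_0 + 1/6·π_1 + 1/6·π_2 + 1/3·π_3 + 1/12·π_4 + 1/3·π_5
  π_4 = 1/4·π_0 + 1/12·π_1 + 1/4·π_2 + 1/6·π_3 + 1/3·π_4 + 1/6·π_5
  normalize: π_0 + π_1 + π_2 + π_3 + π_4 + π_5 = 1
Solving the linear system gives exactly π = [21/206, 24/103, 25/206, 41/206, 41/206, 15/103].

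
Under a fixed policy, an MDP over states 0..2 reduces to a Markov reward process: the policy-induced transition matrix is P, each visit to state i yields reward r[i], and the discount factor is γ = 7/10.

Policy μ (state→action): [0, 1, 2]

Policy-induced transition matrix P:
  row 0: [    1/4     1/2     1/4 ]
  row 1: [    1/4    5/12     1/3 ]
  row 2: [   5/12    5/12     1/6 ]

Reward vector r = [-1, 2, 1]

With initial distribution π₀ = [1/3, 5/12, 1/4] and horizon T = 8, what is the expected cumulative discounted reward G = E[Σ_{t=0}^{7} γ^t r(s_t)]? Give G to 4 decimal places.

t=0: π = [0.3333, 0.4167, 0.2500], E[r] = 0.7500, γ^t·E[r] = 0.750000, running G = 0.750000
t=1: π = [0.2917, 0.4444, 0.2639], E[r] = 0.8611, γ^t·E[r] = 0.602778, running G = 1.352778
t=2: π = [0.2940, 0.4410, 0.2650], E[r] = 0.8530, γ^t·E[r] = 0.417975, running G = 1.770752
t=3: π = [0.2942, 0.4412, 0.2647], E[r] = 0.8528, γ^t·E[r] = 0.292516, running G = 2.063268
t=4: π = [0.2941, 0.4412, 0.2647], E[r] = 0.8530, γ^t·E[r] = 0.204796, running G = 2.268064
t=5: π = [0.2941, 0.4412, 0.2647], E[r] = 0.8529, γ^t·E[r] = 0.143354, running G = 2.411418
t=6: π = [0.2941, 0.4412, 0.2647], E[r] = 0.8529, γ^t·E[r] = 0.100348, running G = 2.511766
t=7: π = [0.2941, 0.4412, 0.2647], E[r] = 0.8529, γ^t·E[r] = 0.070243, running G = 2.582009

G = 2.5820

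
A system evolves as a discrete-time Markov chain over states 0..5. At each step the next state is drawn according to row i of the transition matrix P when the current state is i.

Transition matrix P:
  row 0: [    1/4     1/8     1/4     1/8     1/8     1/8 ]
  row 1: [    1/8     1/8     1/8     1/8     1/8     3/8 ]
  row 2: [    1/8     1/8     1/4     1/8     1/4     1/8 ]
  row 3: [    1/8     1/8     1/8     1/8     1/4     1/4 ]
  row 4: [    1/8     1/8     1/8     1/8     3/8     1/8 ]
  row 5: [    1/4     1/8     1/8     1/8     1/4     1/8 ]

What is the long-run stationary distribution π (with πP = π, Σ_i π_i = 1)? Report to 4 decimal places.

π = [0.1674, 0.1250, 0.1668, 0.1250, 0.2439, 0.1719]

Balance equations π_j = Σ_i π_i·P[i][j]:
  π_0 = 1/4·π_0 + 1/8·π_1 + 1/8·π_2 + 1/8·π_3 + 1/8·π_4 + 1/4·π_5
  π_1 = 1/8·π_0 + 1/8·π_1 + 1/8·π_2 + 1/8·π_3 + 1/8·π_4 + 1/8·π_5
  π_2 = 1/4·π_0 + 1/8·π_1 + 1/4·π_2 + 1/8·π_3 + 1/8·π_4 + 1/8·π_5
  π_3 = 1/8·π_0 + 1/8·π_1 + 1/8·π_2 + 1/8·π_3 + 1/8·π_4 + 1/8·π_5
  π_4 = 1/8·π_0 + 1/8·π_1 + 1/4·π_2 + 1/4·π_3 + 3/8·π_4 + 1/4·π_5
  normalize: π_0 + π_1 + π_2 + π_3 + π_4 + π_5 = 1
Solving the linear system gives exactly π = [75/448, 1/8, 523/3136, 1/8, 765/3136, 11/64].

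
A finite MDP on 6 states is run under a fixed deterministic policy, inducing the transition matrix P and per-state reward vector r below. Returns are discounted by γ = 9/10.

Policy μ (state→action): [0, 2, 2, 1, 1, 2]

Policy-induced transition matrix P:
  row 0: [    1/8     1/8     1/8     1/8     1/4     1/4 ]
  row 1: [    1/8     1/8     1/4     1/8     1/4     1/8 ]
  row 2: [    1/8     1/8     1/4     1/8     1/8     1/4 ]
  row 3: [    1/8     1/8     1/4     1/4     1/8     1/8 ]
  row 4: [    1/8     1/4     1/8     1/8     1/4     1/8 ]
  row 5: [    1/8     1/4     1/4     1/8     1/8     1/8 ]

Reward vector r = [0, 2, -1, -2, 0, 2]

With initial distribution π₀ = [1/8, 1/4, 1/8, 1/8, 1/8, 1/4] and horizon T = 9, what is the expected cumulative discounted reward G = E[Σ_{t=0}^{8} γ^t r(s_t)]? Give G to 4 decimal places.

t=0: π = [0.1250, 0.2500, 0.1250, 0.1250, 0.1250, 0.2500], E[r] = 0.6250, γ^t·E[r] = 0.625000, running G = 0.625000
t=1: π = [0.1250, 0.1719, 0.2188, 0.1406, 0.1875, 0.1563], E[r] = 0.1563, γ^t·E[r] = 0.140625, running G = 0.765625
t=2: π = [0.1250, 0.1680, 0.2109, 0.1426, 0.1855, 0.1680], E[r] = 0.1758, γ^t·E[r] = 0.142383, running G = 0.908008
t=3: π = [0.1250, 0.1692, 0.2112, 0.1428, 0.1848, 0.1670], E[r] = 0.1755, γ^t·E[r] = 0.127967, running G = 1.035974
t=4: π = [0.1250, 0.1690, 0.2113, 0.1429, 0.1849, 0.1670], E[r] = 0.1750, γ^t·E[r] = 0.114830, running G = 1.150804
t=5: π = [0.1250, 0.1690, 0.2113, 0.1429, 0.1849, 0.1670], E[r] = 0.1751, γ^t·E[r] = 0.103374, running G = 1.254177
t=6: π = [0.1250, 0.1690, 0.2113, 0.1429, 0.1849, 0.1670], E[r] = 0.1751, γ^t·E[r] = 0.093032, running G = 1.347210
t=7: π = [0.1250, 0.1690, 0.2113, 0.1429, 0.1849, 0.1670], E[r] = 0.1751, γ^t·E[r] = 0.083729, running G = 1.430939
t=8: π = [0.1250, 0.1690, 0.2113, 0.1429, 0.1849, 0.1670], E[r] = 0.1751, γ^t·E[r] = 0.075356, running G = 1.506295

G = 1.5063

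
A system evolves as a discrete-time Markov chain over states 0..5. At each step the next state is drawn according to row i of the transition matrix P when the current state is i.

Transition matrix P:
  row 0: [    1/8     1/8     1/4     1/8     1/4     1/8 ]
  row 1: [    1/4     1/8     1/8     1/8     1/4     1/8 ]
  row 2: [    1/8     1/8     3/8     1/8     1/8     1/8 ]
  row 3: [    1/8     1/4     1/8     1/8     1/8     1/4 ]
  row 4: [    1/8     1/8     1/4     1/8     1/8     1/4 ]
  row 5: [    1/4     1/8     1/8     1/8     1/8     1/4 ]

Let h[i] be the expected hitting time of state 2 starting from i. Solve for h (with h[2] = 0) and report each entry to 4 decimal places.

h = [5.1717, 5.8182, 0.0000, 5.9798, 5.2525, 5.8990]

First-step conditioning: h[2] = 0; for i ≠ 2, h[i] = 1 + Σ_k P[i][k]·h[k].
  h[0] = 1 + 1/8·h[0] + 1/8·h[1] + 1/8·h[3] + 1/4·h[4] + 1/8·h[5]
  h[1] = 1 + 1/4·h[0] + 1/8·h[1] + 1/8·h[3] + 1/4·h[4] + 1/8·h[5]
  h[3] = 1 + 1/8·h[0] + 1/4·h[1] + 1/8·h[3] + 1/8·h[4] + 1/4·h[5]
  h[4] = 1 + 1/8·h[0] + 1/8·h[1] + 1/8·h[3] + 1/8·h[4] + 1/4·h[5]
  h[5] = 1 + 1/4·h[0] + 1/8·h[1] + 1/8·h[3] + 1/8·h[4] + 1/4·h[5]
Solving the 5×5 linear system over states ≠ 2 gives exactly h = [512/99, 64/11, 0, 592/99, 520/99, 584/99] (h[2] = 0 is the target).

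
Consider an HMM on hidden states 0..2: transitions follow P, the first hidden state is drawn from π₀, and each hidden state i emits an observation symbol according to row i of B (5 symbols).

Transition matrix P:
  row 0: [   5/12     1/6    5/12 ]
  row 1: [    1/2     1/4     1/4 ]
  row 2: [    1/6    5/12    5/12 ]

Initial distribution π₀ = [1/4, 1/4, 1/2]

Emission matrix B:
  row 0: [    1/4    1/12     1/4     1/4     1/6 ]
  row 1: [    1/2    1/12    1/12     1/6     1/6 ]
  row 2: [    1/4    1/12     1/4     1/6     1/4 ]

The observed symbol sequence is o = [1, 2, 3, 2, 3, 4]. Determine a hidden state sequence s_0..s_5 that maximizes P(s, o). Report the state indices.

t=0: δ = [2.083e-02, 2.083e-02, 4.167e-02]  (obs o_0=1)
t=1: δ = [2.604e-03, 1.447e-03, 4.340e-03]  ψ = [1, 2, 2]  (obs o_1=2)
t=2: δ = [2.713e-04, 3.014e-04, 3.014e-04]  ψ = [0, 2, 2]  (obs o_2=3)
t=3: δ = [3.768e-05, 1.047e-05, 3.140e-05]  ψ = [1, 2, 2]  (obs o_3=2)
t=4: δ = [3.925e-06, 2.180e-06, 2.616e-06]  ψ = [0, 2, 0]  (obs o_4=3)
t=5: δ = [2.725e-07, 1.817e-07, 4.088e-07]  ψ = [0, 2, 0]  (obs o_5=4)
backtrack: best end state = 2; path = [2, 2, 1, 0, 0, 2]

path = [2, 2, 1, 0, 0, 2]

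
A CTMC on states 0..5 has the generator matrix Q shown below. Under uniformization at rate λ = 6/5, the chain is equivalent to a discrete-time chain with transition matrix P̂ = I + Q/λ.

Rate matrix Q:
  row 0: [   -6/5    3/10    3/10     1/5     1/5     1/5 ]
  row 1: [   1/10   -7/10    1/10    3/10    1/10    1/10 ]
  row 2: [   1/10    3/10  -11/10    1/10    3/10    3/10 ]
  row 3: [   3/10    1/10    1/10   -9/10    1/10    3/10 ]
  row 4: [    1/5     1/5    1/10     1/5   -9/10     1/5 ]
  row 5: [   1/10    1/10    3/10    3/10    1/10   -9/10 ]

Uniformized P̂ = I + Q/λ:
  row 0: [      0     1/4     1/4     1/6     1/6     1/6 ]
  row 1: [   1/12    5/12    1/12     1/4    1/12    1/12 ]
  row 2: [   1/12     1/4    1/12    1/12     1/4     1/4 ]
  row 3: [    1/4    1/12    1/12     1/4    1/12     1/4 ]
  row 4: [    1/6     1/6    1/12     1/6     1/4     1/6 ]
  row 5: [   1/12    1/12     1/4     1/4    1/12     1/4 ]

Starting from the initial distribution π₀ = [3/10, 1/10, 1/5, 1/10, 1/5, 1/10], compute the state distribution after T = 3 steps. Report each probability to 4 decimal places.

t=0: π = [0.3000, 0.1000, 0.2000, 0.1000, 0.2000, 0.1000]
t=1: π = [0.0917, 0.2167, 0.1500, 0.1750, 0.1750, 0.1917]
t=2: π = [0.1194, 0.2104, 0.1306, 0.2028, 0.1451, 0.1917]
t=3: π = [0.1193, 0.2072, 0.1352, 0.2062, 0.1392, 0.1929]

π = [0.1193, 0.2072, 0.1352, 0.2062, 0.1392, 0.1929]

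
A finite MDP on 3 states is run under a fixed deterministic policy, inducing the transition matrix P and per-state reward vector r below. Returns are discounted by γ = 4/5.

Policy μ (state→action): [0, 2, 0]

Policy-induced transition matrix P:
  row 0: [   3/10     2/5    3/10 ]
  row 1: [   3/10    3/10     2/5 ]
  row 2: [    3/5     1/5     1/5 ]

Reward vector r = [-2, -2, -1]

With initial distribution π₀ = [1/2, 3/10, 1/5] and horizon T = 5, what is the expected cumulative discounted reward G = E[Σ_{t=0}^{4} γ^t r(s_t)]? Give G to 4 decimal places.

G = -5.8049

t=0: π = [0.5000, 0.3000, 0.2000], E[r] = -1.8000, γ^t·E[r] = -1.800000, running G = -1.800000
t=1: π = [0.3600, 0.3300, 0.3100], E[r] = -1.6900, γ^t·E[r] = -1.352000, running G = -3.152000
t=2: π = [0.3930, 0.3050, 0.3020], E[r] = -1.6980, γ^t·E[r] = -1.086720, running G = -4.238720
t=3: π = [0.3906, 0.3091, 0.3003], E[r] = -1.6997, γ^t·E[r] = -0.870246, running G = -5.108966
t=4: π = [0.3901, 0.3090, 0.3009], E[r] = -1.6991, γ^t·E[r] = -0.695960, running G = -5.804926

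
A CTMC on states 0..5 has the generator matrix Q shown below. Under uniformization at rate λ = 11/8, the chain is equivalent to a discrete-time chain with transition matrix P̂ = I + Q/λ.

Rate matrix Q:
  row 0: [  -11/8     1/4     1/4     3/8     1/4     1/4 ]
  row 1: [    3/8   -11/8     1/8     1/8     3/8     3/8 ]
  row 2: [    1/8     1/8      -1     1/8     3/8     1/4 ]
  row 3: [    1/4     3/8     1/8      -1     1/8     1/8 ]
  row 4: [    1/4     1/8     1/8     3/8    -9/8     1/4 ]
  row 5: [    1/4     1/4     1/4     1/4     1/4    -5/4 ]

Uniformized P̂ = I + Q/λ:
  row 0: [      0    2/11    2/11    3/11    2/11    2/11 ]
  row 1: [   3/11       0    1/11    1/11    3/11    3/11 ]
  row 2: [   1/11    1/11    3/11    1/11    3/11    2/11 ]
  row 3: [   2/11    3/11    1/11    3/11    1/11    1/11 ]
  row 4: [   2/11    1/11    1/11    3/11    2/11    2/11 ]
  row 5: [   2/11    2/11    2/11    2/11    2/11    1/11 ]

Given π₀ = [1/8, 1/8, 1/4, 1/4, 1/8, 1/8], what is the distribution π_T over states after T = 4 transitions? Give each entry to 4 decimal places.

t=0: π = [0.1250, 0.1250, 0.2500, 0.2500, 0.1250, 0.1250]
t=1: π = [0.1477, 0.1477, 0.1591, 0.1932, 0.1932, 0.1591]
t=2: π = [0.1539, 0.1405, 0.1477, 0.2025, 0.1921, 0.1632]
t=3: π = [0.1532, 0.1438, 0.1466, 0.2055, 0.1896, 0.1613]
t=4: π = [0.1537, 0.1438, 0.1462, 0.2053, 0.1895, 0.1615]

π = [0.1537, 0.1438, 0.1462, 0.2053, 0.1895, 0.1615]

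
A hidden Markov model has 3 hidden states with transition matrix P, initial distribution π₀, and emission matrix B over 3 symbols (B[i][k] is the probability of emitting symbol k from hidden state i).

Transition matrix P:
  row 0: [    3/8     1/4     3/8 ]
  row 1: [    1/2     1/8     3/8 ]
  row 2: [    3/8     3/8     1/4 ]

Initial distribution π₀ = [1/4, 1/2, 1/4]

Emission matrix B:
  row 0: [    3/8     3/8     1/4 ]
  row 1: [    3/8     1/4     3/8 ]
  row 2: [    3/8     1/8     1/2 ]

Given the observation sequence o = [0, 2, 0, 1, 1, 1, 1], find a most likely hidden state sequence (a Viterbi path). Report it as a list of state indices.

path = [1, 2, 1, 0, 0, 0, 0]

t=0: δ = [9.375e-02, 1.875e-01, 9.375e-02]  (obs o_0=0)
t=1: δ = [2.344e-02, 1.318e-02, 3.516e-02]  ψ = [1, 2, 1]  (obs o_1=2)
t=2: δ = [4.944e-03, 4.944e-03, 3.296e-03]  ψ = [2, 2, 0]  (obs o_2=0)
t=3: δ = [9.270e-04, 3.090e-04, 2.317e-04]  ψ = [1, 0, 0]  (obs o_3=1)
t=4: δ = [1.304e-04, 5.794e-05, 4.345e-05]  ψ = [0, 0, 0]  (obs o_4=1)
t=5: δ = [1.833e-05, 8.147e-06, 6.110e-06]  ψ = [0, 0, 0]  (obs o_5=1)
t=6: δ = [2.578e-06, 1.146e-06, 8.593e-07]  ψ = [0, 0, 0]  (obs o_6=1)
backtrack: best end state = 0; path = [1, 2, 1, 0, 0, 0, 0]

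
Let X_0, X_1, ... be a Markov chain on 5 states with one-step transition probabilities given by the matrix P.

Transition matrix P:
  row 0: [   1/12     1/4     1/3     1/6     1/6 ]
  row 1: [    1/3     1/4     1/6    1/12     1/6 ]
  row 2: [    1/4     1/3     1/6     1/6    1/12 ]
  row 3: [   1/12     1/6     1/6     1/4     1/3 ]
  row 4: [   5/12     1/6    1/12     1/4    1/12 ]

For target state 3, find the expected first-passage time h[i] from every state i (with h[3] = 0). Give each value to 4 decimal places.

First-step conditioning: h[3] = 0; for i ≠ 3, h[i] = 1 + Σ_k P[i][k]·h[k].
  h[0] = 1 + 1/12·h[0] + 1/4·h[1] + 1/3·h[2] + 1/6·h[4]
  h[1] = 1 + 1/3·h[0] + 1/4·h[1] + 1/6·h[2] + 1/6·h[4]
  h[2] = 1 + 1/4·h[0] + 1/3·h[1] + 1/6·h[2] + 1/12·h[4]
  h[4] = 1 + 5/12·h[0] + 1/6·h[1] + 1/12·h[2] + 1/12·h[4]
Solving the 4×4 linear system over states ≠ 3 gives exactly h = [26112/4091, 28236/4091, 26424/4091, 0, 23868/4091] (h[3] = 0 is the target).

h = [6.3828, 6.9020, 6.4591, 0.0000, 5.8343]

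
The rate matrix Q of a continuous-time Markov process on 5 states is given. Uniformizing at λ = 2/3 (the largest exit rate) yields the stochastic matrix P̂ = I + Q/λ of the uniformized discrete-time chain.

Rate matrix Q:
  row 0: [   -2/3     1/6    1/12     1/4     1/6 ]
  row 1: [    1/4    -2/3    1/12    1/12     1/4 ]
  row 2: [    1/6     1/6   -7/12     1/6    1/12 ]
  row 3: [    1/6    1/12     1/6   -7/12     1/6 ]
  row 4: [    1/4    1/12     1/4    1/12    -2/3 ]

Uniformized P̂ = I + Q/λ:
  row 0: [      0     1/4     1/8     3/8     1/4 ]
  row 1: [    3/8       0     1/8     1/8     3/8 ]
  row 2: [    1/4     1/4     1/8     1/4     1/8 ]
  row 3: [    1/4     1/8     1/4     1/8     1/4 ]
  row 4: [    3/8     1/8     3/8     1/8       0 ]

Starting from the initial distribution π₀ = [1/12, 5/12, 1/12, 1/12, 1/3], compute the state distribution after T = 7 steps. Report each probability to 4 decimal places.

t=0: π = [0.0833, 0.4167, 0.0833, 0.0833, 0.3333]
t=1: π = [0.3229, 0.0938, 0.2188, 0.1563, 0.2083]
t=2: π = [0.2070, 0.1810, 0.1966, 0.2331, 0.1823]
t=3: π = [0.2437, 0.1528, 0.1997, 0.2013, 0.2025]
t=4: π = [0.2335, 0.1613, 0.2008, 0.2109, 0.1935]
t=5: π = [0.2360, 0.1591, 0.1997, 0.2085, 0.1967]
t=6: π = [0.2355, 0.1596, 0.2002, 0.2090, 0.1958]
t=7: π = [0.2355, 0.1595, 0.2001, 0.2089, 0.1960]

π = [0.2355, 0.1595, 0.2001, 0.2089, 0.1960]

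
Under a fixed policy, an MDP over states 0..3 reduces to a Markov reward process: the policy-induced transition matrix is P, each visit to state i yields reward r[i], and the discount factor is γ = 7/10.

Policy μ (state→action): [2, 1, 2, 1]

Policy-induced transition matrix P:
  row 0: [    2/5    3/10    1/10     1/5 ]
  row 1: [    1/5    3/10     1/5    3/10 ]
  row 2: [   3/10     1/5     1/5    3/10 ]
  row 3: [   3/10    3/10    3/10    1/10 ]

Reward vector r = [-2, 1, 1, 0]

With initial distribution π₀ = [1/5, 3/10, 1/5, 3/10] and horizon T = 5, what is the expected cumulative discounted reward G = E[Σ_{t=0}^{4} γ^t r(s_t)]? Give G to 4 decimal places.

t=0: π = [0.2000, 0.3000, 0.2000, 0.3000], E[r] = 0.1000, γ^t·E[r] = 0.100000, running G = 0.100000
t=1: π = [0.2900, 0.2800, 0.2100, 0.2200], E[r] = -0.0900, γ^t·E[r] = -0.063000, running G = 0.037000
t=2: π = [0.3010, 0.2790, 0.1930, 0.2270], E[r] = -0.1300, γ^t·E[r] = -0.063700, running G = -0.026700
t=3: π = [0.3022, 0.2807, 0.1926, 0.2245], E[r] = -0.1311, γ^t·E[r] = -0.044967, running G = -0.071667
t=4: π = [0.3022, 0.2807, 0.1922, 0.2249], E[r] = -0.1313, γ^t·E[r] = -0.031532, running G = -0.103200

G = -0.1032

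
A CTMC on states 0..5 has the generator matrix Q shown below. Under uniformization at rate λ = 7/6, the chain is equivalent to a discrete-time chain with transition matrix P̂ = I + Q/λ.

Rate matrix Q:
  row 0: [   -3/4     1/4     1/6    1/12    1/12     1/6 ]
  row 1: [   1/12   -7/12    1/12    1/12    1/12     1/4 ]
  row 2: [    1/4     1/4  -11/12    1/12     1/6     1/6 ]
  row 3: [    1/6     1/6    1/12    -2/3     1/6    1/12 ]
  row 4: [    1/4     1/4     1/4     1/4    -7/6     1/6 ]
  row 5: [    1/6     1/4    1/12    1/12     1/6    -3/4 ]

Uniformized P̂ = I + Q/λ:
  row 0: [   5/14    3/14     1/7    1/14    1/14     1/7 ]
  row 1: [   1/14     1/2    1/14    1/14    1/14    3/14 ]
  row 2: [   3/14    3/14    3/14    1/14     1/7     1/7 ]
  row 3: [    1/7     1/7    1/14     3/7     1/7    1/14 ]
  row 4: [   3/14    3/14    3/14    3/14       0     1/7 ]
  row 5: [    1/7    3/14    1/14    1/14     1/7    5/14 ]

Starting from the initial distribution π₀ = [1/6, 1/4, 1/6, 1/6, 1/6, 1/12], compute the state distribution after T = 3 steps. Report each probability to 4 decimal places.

π = [0.1763, 0.2847, 0.1147, 0.1351, 0.0961, 0.1931]

t=0: π = [0.1667, 0.2500, 0.1667, 0.1667, 0.1667, 0.0833]
t=1: π = [0.1845, 0.2738, 0.1310, 0.1548, 0.0893, 0.1667]
t=2: π = [0.1786, 0.2815, 0.1161, 0.1395, 0.0974, 0.1871]
t=3: π = [0.1763, 0.2847, 0.1147, 0.1351, 0.0961, 0.1931]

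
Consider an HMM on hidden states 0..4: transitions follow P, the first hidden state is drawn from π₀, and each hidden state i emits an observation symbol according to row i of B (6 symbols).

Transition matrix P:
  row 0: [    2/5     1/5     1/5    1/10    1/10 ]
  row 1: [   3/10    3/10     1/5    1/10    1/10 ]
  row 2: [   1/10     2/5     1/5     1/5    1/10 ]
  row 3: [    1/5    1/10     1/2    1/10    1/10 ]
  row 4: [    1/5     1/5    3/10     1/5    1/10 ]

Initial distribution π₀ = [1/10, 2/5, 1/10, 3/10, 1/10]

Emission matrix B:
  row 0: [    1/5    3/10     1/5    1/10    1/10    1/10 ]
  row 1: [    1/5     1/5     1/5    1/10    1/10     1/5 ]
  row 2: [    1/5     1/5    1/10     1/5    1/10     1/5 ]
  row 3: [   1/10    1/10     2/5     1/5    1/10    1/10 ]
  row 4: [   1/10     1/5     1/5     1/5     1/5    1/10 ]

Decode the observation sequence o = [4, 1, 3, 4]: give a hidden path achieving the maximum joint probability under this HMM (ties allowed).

t=0: δ = [1.000e-02, 4.000e-02, 1.000e-02, 3.000e-02, 2.000e-02]  (obs o_0=4)
t=1: δ = [3.600e-03, 2.400e-03, 3.000e-03, 4.000e-04, 8.000e-04]  ψ = [1, 1, 3, 1, 1]  (obs o_1=1)
t=2: δ = [1.440e-04, 1.200e-04, 1.440e-04, 1.200e-04, 7.200e-05]  ψ = [0, 2, 0, 2, 0]  (obs o_2=3)
t=3: δ = [5.760e-06, 5.760e-06, 6.000e-06, 2.880e-06, 2.880e-06]  ψ = [0, 2, 3, 2, 0]  (obs o_3=4)
backtrack: best end state = 2; path = [3, 2, 3, 2]

path = [3, 2, 3, 2]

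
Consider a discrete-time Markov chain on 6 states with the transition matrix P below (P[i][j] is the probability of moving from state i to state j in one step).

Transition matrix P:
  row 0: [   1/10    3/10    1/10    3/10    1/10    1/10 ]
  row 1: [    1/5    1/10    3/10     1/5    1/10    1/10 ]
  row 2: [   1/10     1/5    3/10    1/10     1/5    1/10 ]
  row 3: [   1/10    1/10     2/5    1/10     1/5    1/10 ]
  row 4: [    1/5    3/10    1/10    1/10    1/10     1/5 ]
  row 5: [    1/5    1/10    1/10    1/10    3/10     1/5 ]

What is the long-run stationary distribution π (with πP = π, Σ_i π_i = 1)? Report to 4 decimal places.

π = [0.1477, 0.1849, 0.2267, 0.1480, 0.1633, 0.1293]

Balance equations π_j = Σ_i π_i·P[i][j]:
  π_0 = 1/10·π_0 + 1/5·π_1 + 1/10·π_2 + 1/10·π_3 + 1/5·π_4 + 1/5·π_5
  π_1 = 3/10·π_0 + 1/10·π_1 + 1/5·π_2 + 1/10·π_3 + 3/10·π_4 + 1/10·π_5
  π_2 = 1/10·π_0 + 3/10·π_1 + 3/10·π_2 + 2/5·π_3 + 1/10·π_4 + 1/10·π_5
  π_3 = 3/10·π_0 + 1/5·π_1 + 1/10·π_2 + 1/10·π_3 + 1/10·π_4 + 1/10·π_5
  π_4 = 1/10·π_0 + 1/10·π_1 + 1/5·π_2 + 1/5·π_3 + 1/10·π_4 + 3/10·π_5
  normalize: π_0 + π_1 + π_2 + π_3 + π_4 + π_5 = 1
Solving the linear system gives exactly π = [8131/55033, 925/5003, 12478/55033, 8147/55033, 17977/110066, 14227/110066].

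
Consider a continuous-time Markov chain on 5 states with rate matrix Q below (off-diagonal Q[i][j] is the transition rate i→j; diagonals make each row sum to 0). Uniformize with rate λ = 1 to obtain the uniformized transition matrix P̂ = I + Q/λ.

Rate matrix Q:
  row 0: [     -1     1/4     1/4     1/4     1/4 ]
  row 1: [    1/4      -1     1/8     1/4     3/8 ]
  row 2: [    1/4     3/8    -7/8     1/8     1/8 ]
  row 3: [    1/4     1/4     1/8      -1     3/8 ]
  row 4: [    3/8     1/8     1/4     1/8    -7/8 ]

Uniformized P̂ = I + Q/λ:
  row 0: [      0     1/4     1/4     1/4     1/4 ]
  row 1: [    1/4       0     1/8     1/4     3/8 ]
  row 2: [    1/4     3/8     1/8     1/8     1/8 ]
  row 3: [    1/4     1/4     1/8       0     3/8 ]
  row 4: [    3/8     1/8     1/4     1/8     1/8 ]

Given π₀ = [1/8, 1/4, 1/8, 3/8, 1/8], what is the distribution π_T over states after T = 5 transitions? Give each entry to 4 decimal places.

π = [0.2240, 0.1944, 0.1833, 0.1575, 0.2409]

t=0: π = [0.1250, 0.2500, 0.1250, 0.3750, 0.1250]
t=1: π = [0.2344, 0.1875, 0.1563, 0.1250, 0.2969]
t=2: π = [0.2285, 0.1855, 0.1914, 0.1621, 0.2324]
t=3: π = [0.2219, 0.1985, 0.1826, 0.1565, 0.2405]
t=4: π = [0.2246, 0.1931, 0.1828, 0.1580, 0.2415]
t=5: π = [0.2240, 0.1944, 0.1833, 0.1575, 0.2409]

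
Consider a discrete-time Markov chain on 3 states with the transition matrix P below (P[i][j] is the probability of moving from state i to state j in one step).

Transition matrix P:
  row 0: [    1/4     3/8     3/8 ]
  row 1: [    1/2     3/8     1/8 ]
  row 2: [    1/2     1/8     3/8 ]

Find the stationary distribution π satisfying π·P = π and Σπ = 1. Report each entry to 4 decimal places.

π = [0.4000, 0.3000, 0.3000]

Balance equations π_j = Σ_i π_i·P[i][j]:
  π_0 = 1/4·π_0 + 1/2·π_1 + 1/2·π_2
  π_1 = 3/8·π_0 + 3/8·π_1 + 1/8·π_2
  normalize: π_0 + π_1 + π_2 = 1
Solving the linear system gives exactly π = [2/5, 3/10, 3/10].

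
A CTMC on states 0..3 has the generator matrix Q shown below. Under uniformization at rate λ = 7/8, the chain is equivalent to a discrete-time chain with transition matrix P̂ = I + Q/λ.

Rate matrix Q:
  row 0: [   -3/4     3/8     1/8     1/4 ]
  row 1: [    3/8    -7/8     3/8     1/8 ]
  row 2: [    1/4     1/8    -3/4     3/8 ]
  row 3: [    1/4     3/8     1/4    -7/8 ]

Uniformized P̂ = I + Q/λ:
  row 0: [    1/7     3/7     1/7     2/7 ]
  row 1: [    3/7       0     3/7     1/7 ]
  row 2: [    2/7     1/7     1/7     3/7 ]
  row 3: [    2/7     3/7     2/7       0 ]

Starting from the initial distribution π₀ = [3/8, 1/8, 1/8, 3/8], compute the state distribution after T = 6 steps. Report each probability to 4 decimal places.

t=0: π = [0.3750, 0.1250, 0.1250, 0.3750]
t=1: π = [0.2500, 0.3393, 0.2321, 0.1786]
t=2: π = [0.2985, 0.2168, 0.2653, 0.2194]
t=3: π = [0.2741, 0.2598, 0.2362, 0.2300]
t=4: π = [0.2837, 0.2497, 0.2499, 0.2166]
t=5: π = [0.2809, 0.2501, 0.2452, 0.2239]
t=6: π = [0.2813, 0.2513, 0.2463, 0.2210]

π = [0.2813, 0.2513, 0.2463, 0.2210]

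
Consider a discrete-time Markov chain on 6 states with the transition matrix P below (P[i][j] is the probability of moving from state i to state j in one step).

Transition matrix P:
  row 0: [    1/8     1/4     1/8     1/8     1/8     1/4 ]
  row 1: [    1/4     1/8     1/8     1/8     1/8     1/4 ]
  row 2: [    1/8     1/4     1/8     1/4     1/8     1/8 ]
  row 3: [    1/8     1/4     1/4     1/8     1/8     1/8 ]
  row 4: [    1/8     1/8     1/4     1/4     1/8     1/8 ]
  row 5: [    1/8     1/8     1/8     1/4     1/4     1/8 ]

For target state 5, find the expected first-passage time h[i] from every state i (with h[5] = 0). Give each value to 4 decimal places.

First-step conditioning: h[5] = 0; for i ≠ 5, h[i] = 1 + Σ_k P[i][k]·h[k].
  h[0] = 1 + 1/8·h[0] + 1/4·h[1] + 1/8·h[2] + 1/8·h[3] + 1/8·h[4]
  h[1] = 1 + 1/4·h[0] + 1/8·h[1] + 1/8·h[2] + 1/8·h[3] + 1/8·h[4]
  h[2] = 1 + 1/8·h[0] + 1/4·h[1] + 1/8·h[2] + 1/4·h[3] + 1/8·h[4]
  h[3] = 1 + 1/8·h[0] + 1/4·h[1] + 1/4·h[2] + 1/8·h[3] + 1/8·h[4]
  h[4] = 1 + 1/8·h[0] + 1/8·h[1] + 1/4·h[2] + 1/4·h[3] + 1/8·h[4]
Solving the 5×5 linear system over states ≠ 5 gives exactly h = [448/87, 448/87, 512/87, 512/87, 520/87, 0] (h[5] = 0 is the target).

h = [5.1494, 5.1494, 5.8851, 5.8851, 5.9770, 0.0000]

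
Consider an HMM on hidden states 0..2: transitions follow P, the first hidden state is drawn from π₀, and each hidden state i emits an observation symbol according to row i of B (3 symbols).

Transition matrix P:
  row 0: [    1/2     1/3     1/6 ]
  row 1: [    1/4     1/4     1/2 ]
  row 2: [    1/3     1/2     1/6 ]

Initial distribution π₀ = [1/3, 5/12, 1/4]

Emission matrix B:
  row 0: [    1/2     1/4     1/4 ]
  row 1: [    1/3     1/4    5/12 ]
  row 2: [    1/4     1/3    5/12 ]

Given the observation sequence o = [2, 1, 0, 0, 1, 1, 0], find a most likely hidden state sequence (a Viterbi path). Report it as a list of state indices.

t=0: δ = [8.333e-02, 1.736e-01, 1.042e-01]  (obs o_0=2)
t=1: δ = [1.085e-02, 1.302e-02, 2.894e-02]  ψ = [1, 2, 1]  (obs o_1=1)
t=2: δ = [4.823e-03, 4.823e-03, 1.628e-03]  ψ = [2, 2, 1]  (obs o_2=0)
t=3: δ = [1.206e-03, 5.358e-04, 6.028e-04]  ψ = [0, 0, 1]  (obs o_3=0)
t=4: δ = [1.507e-04, 1.005e-04, 8.931e-05]  ψ = [0, 0, 1]  (obs o_4=1)
t=5: δ = [1.884e-05, 1.256e-05, 1.674e-05]  ψ = [0, 0, 1]  (obs o_5=1)
t=6: δ = [4.710e-06, 2.791e-06, 1.570e-06]  ψ = [0, 2, 1]  (obs o_6=0)
backtrack: best end state = 0; path = [1, 2, 0, 0, 0, 0, 0]

path = [1, 2, 0, 0, 0, 0, 0]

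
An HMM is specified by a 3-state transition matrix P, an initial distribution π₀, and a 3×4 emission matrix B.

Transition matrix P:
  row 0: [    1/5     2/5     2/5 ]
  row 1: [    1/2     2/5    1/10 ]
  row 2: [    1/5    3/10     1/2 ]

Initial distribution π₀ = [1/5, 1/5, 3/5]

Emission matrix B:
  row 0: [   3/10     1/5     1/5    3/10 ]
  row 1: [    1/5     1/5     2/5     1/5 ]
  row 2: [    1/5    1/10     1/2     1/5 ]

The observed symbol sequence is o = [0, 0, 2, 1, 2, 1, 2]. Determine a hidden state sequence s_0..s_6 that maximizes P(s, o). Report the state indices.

t=0: δ = [6.000e-02, 4.000e-02, 1.200e-01]  (obs o_0=0)
t=1: δ = [7.200e-03, 7.200e-03, 1.200e-02]  ψ = [2, 2, 2]  (obs o_1=0)
t=2: δ = [7.200e-04, 1.440e-03, 3.000e-03]  ψ = [1, 2, 2]  (obs o_2=2)
t=3: δ = [1.440e-04, 1.800e-04, 1.500e-04]  ψ = [1, 2, 2]  (obs o_3=1)
t=4: δ = [1.800e-05, 2.880e-05, 3.750e-05]  ψ = [1, 1, 2]  (obs o_4=2)
t=5: δ = [2.880e-06, 2.304e-06, 1.875e-06]  ψ = [1, 1, 2]  (obs o_5=1)
t=6: δ = [2.304e-07, 4.608e-07, 5.760e-07]  ψ = [1, 0, 0]  (obs o_6=2)
backtrack: best end state = 2; path = [2, 2, 2, 1, 1, 0, 2]

path = [2, 2, 2, 1, 1, 0, 2]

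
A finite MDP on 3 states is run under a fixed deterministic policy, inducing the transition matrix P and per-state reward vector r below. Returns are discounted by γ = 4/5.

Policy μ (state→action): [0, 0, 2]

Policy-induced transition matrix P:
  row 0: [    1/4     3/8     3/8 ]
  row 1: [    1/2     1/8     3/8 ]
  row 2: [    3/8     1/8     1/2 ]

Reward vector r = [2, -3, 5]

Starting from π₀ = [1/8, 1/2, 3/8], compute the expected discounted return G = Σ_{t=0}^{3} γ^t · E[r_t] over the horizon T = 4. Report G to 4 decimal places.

G = 5.1196

t=0: π = [0.1250, 0.5000, 0.3750], E[r] = 0.6250, γ^t·E[r] = 0.625000, running G = 0.625000
t=1: π = [0.4219, 0.1563, 0.4219], E[r] = 2.4844, γ^t·E[r] = 1.987500, running G = 2.612500
t=2: π = [0.3418, 0.2305, 0.4277], E[r] = 2.1309, γ^t·E[r] = 1.363750, running G = 3.976250
t=3: π = [0.3611, 0.2104, 0.4285], E[r] = 2.2332, γ^t·E[r] = 1.143375, running G = 5.119625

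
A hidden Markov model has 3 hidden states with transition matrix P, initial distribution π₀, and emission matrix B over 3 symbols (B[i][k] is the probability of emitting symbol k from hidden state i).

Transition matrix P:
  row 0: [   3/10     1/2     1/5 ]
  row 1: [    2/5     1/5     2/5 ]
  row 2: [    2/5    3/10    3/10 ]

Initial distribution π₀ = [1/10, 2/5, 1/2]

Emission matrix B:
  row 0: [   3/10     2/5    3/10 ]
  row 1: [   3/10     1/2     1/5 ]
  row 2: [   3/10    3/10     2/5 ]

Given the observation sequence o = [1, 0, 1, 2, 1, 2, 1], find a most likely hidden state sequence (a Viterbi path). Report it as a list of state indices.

t=0: δ = [4.000e-02, 2.000e-01, 1.500e-01]  (obs o_0=1)
t=1: δ = [2.400e-02, 1.350e-02, 2.400e-02]  ψ = [1, 2, 1]  (obs o_1=0)
t=2: δ = [3.840e-03, 6.000e-03, 2.160e-03]  ψ = [2, 0, 2]  (obs o_2=1)
t=3: δ = [7.200e-04, 3.840e-04, 9.600e-04]  ψ = [1, 0, 1]  (obs o_3=2)
t=4: δ = [1.536e-04, 1.800e-04, 8.640e-05]  ψ = [2, 0, 2]  (obs o_4=1)
t=5: δ = [2.160e-05, 1.536e-05, 2.880e-05]  ψ = [1, 0, 1]  (obs o_5=2)
t=6: δ = [4.608e-06, 5.400e-06, 2.592e-06]  ψ = [2, 0, 2]  (obs o_6=1)
backtrack: best end state = 1; path = [1, 0, 1, 0, 1, 0, 1]

path = [1, 0, 1, 0, 1, 0, 1]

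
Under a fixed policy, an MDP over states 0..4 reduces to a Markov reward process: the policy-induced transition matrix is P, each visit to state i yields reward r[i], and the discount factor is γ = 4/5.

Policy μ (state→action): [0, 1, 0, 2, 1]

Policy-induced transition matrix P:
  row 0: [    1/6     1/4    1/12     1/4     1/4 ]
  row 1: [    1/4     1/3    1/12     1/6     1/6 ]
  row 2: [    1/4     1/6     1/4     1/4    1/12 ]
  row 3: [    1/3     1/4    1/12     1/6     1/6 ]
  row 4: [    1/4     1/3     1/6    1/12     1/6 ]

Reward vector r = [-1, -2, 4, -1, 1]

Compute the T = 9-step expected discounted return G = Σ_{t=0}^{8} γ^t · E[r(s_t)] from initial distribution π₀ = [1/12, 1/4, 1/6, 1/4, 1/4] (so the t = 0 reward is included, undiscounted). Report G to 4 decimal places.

t=0: π = [0.0833, 0.2500, 0.1667, 0.2500, 0.2500], E[r] = 0.0833, γ^t·E[r] = 0.083333, running G = 0.083333
t=1: π = [0.2639, 0.2778, 0.1319, 0.1667, 0.1597], E[r] = -0.2986, γ^t·E[r] = -0.238889, running G = -0.155556
t=2: π = [0.2419, 0.2755, 0.1186, 0.1863, 0.1777], E[r] = -0.3270, γ^t·E[r] = -0.209259, running G = -0.364815
t=3: π = [0.2454, 0.2779, 0.1179, 0.1819, 0.1769], E[r] = -0.3344, γ^t·E[r] = -0.171235, running G = -0.536049
t=4: π = [0.2447, 0.2781, 0.1177, 0.1822, 0.1773], E[r] = -0.3348, γ^t·E[r] = -0.137154, running G = -0.673203
t=5: π = [0.2448, 0.2781, 0.1177, 0.1821, 0.1772], E[r] = -0.3350, γ^t·E[r] = -0.109771, running G = -0.782974
t=6: π = [0.2448, 0.2781, 0.1177, 0.1821, 0.1773], E[r] = -0.3350, γ^t·E[r] = -0.087818, running G = -0.870792
t=7: π = [0.2448, 0.2781, 0.1177, 0.1821, 0.1773], E[r] = -0.3350, γ^t·E[r] = -0.070255, running G = -0.941048
t=8: π = [0.2448, 0.2781, 0.1177, 0.1821, 0.1773], E[r] = -0.3350, γ^t·E[r] = -0.056204, running G = -0.997252

G = -0.9973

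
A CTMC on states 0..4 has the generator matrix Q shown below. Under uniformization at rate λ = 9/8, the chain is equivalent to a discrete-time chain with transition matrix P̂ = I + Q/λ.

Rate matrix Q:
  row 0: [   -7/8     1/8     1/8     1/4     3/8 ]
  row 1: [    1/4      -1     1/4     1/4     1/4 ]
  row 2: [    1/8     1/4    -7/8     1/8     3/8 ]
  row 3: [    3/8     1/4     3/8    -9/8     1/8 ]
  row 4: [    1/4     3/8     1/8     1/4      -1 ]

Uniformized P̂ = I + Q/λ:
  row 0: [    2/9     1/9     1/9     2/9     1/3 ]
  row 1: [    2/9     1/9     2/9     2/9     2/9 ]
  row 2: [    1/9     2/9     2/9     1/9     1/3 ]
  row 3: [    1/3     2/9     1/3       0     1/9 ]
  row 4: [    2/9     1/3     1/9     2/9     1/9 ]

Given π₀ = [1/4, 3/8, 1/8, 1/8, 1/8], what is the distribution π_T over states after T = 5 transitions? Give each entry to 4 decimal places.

t=0: π = [0.2500, 0.3750, 0.1250, 0.1250, 0.1250]
t=1: π = [0.2222, 0.1667, 0.1944, 0.1806, 0.2361]
t=2: π = [0.2207, 0.2052, 0.1914, 0.1605, 0.2222]
t=3: π = [0.2188, 0.1996, 0.1908, 0.1653, 0.2255]
t=4: π = [0.2194, 0.2008, 0.1912, 0.1643, 0.2243]
t=5: π = [0.2192, 0.2005, 0.1912, 0.1645, 0.2247]

π = [0.2192, 0.2005, 0.1912, 0.1645, 0.2247]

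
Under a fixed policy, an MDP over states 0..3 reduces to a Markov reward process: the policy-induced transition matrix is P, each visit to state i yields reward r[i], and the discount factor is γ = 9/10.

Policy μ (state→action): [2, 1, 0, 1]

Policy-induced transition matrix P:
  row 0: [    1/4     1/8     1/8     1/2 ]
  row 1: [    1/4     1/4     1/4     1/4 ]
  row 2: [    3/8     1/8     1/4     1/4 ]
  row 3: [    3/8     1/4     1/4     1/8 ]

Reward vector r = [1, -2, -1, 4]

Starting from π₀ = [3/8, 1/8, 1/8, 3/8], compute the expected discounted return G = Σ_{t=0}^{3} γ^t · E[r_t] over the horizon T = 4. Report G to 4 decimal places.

t=0: π = [0.3750, 0.1250, 0.1250, 0.3750], E[r] = 1.5000, γ^t·E[r] = 1.500000, running G = 1.500000
t=1: π = [0.3125, 0.1875, 0.2031, 0.2969], E[r] = 0.9219, γ^t·E[r] = 0.829688, running G = 2.329688
t=2: π = [0.3125, 0.1855, 0.2109, 0.2910], E[r] = 0.8945, γ^t·E[r] = 0.724570, running G = 3.054258
t=3: π = [0.3127, 0.1846, 0.2109, 0.2917], E[r] = 0.8997, γ^t·E[r] = 0.655851, running G = 3.710109

G = 3.7101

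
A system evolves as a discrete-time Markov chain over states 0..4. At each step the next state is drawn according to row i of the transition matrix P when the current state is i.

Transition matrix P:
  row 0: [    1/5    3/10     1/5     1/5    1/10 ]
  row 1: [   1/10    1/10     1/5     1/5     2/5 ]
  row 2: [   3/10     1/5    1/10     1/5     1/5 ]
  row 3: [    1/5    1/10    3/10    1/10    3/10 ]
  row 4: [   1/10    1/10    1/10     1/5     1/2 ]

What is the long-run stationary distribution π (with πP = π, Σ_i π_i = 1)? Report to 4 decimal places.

π = [0.1687, 0.1506, 0.1683, 0.1818, 0.3306]

Balance equations π_j = Σ_i π_i·P[i][j]:
  π_0 = 1/5·π_0 + 1/10·π_1 + 3/10·π_2 + 1/5·π_3 + 1/10·π_4
  π_1 = 3/10·π_0 + 1/10·π_1 + 1/5·π_2 + 1/10·π_3 + 1/10·π_4
  π_2 = 1/5·π_0 + 1/5·π_1 + 1/10·π_2 + 3/10·π_3 + 1/10·π_4
  π_3 = 1/5·π_0 + 1/5·π_1 + 1/5·π_2 + 1/10·π_3 + 1/5·π_4
  normalize: π_0 + π_1 + π_2 + π_3 + π_4 = 1
Solving the linear system gives exactly π = [1609/9537, 1436/9537, 535/3179, 2/11, 1051/3179].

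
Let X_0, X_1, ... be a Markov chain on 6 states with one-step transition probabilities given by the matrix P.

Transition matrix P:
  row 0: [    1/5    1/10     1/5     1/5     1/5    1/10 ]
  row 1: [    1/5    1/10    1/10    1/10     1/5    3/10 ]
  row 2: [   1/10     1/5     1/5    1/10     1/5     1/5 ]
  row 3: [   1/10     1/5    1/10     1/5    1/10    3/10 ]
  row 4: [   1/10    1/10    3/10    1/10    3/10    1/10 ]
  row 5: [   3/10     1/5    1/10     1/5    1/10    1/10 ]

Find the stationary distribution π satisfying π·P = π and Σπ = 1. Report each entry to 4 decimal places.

π = [0.1671, 0.1497, 0.1710, 0.1493, 0.1860, 0.1769]

Balance equations π_j = Σ_i π_i·P[i][j]:
  π_0 = 1/5·π_0 + 1/5·π_1 + 1/10·π_2 + 1/10·π_3 + 1/10·π_4 + 3/10·π_5
  π_1 = 1/10·π_0 + 1/10·π_1 + 1/5·π_2 + 1/5·π_3 + 1/10·π_4 + 1/5·π_5
  π_2 = 1/5·π_0 + 1/10·π_1 + 1/5·π_2 + 1/10·π_3 + 3/10·π_4 + 1/10·π_5
  π_3 = 1/5·π_0 + 1/10·π_1 + 1/10·π_2 + 1/5·π_3 + 1/10·π_4 + 1/5·π_5
  π_4 = 1/5·π_0 + 1/5·π_1 + 1/5·π_2 + 1/10·π_3 + 3/10·π_4 + 1/10·π_5
  normalize: π_0 + π_1 + π_2 + π_3 + π_4 + π_5 = 1
Solving the linear system gives exactly π = [212/1269, 190/1269, 217/1269, 379/2538, 236/1269, 449/2538].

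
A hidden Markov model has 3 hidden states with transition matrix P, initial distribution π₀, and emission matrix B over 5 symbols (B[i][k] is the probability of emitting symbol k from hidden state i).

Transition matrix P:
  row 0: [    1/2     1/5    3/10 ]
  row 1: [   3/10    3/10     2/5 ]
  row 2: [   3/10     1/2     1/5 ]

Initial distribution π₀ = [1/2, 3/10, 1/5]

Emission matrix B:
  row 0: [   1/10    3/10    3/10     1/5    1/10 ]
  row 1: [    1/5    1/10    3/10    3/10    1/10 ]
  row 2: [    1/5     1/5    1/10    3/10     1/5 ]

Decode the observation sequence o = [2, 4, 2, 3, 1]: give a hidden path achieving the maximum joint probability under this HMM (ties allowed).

path = [0, 0, 0, 0, 0]

t=0: δ = [1.500e-01, 9.000e-02, 2.000e-02]  (obs o_0=2)
t=1: δ = [7.500e-03, 3.000e-03, 9.000e-03]  ψ = [0, 0, 0]  (obs o_1=4)
t=2: δ = [1.125e-03, 1.350e-03, 2.250e-04]  ψ = [0, 2, 0]  (obs o_2=2)
t=3: δ = [1.125e-04, 1.215e-04, 1.620e-04]  ψ = [0, 1, 1]  (obs o_3=3)
t=4: δ = [1.688e-05, 8.100e-06, 9.720e-06]  ψ = [0, 2, 1]  (obs o_4=1)
backtrack: best end state = 0; path = [0, 0, 0, 0, 0]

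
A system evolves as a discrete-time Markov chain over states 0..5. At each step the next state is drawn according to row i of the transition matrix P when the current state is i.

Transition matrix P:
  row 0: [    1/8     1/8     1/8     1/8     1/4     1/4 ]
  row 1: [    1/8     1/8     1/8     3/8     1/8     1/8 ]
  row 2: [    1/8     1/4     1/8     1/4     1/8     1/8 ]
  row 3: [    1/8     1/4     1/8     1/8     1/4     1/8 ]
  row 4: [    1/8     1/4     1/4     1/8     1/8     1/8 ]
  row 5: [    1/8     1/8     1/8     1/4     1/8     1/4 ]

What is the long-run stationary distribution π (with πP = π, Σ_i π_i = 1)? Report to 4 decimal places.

π = [0.1250, 0.1905, 0.1459, 0.2109, 0.1670, 0.1607]

Balance equations π_j = Σ_i π_i·P[i][j]:
  π_0 = 1/8·π_0 + 1/8·π_1 + 1/8·π_2 + 1/8·π_3 + 1/8·π_4 + 1/8·π_5
  π_1 = 1/8·π_0 + 1/8·π_1 + 1/4·π_2 + 1/4·π_3 + 1/4·π_4 + 1/8·π_5
  π_2 = 1/8·π_0 + 1/8·π_1 + 1/8·π_2 + 1/8·π_3 + 1/4·π_4 + 1/8·π_5
  π_3 = 1/8·π_0 + 3/8·π_1 + 1/4·π_2 + 1/8·π_3 + 1/8·π_4 + 1/4·π_5
  π_4 = 1/4·π_0 + 1/8·π_1 + 1/8·π_2 + 1/4·π_3 + 1/8·π_4 + 1/8·π_5
  normalize: π_0 + π_1 + π_2 + π_3 + π_4 + π_5 = 1
Solving the linear system gives exactly π = [1/8, 4/21, 1789/12264, 2587/12264, 256/1533, 9/56].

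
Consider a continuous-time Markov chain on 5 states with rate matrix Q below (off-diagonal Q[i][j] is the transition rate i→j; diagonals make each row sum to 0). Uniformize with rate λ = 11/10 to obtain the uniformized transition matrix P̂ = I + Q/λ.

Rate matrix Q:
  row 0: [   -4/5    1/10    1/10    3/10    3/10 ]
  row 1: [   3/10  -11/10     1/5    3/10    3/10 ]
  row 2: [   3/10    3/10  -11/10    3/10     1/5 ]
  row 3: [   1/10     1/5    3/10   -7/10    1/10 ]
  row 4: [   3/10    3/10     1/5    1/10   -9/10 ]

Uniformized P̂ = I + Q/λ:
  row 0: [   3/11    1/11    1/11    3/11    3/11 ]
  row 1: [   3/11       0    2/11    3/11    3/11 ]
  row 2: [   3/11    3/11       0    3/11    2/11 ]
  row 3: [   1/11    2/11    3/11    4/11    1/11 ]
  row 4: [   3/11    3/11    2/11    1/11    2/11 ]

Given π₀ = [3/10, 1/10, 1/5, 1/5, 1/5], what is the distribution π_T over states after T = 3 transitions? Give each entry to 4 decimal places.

π = [0.2255, 0.1645, 0.1560, 0.2607, 0.1933]

t=0: π = [0.3000, 0.1000, 0.2000, 0.2000, 0.2000]
t=1: π = [0.2364, 0.1727, 0.1364, 0.2545, 0.2000]
t=2: π = [0.2264, 0.1595, 0.1587, 0.2595, 0.1959]
t=3: π = [0.2255, 0.1645, 0.1560, 0.2607, 0.1933]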